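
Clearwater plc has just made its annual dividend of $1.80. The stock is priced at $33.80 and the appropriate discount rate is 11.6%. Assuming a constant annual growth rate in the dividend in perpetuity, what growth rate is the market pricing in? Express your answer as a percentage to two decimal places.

5.96%

P = D₀(1+g)/(r−g) ⇒ P(r−g) = D₀(1+g) ⇒ g(P+D₀) = P·r − D₀
g = (P·r − D₀)/(P + D₀) = ($33.80×0.116 − $1.80) / ($33.80 + $1.80) = 0.059573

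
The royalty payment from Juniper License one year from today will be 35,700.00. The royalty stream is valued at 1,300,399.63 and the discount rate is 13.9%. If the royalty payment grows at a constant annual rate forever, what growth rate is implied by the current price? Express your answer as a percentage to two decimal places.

11.15%

P = D₁/(r−g) ⇒ g = r − D₁/P = 0.139 − 35,700.00/1,300,399.63 = 0.111547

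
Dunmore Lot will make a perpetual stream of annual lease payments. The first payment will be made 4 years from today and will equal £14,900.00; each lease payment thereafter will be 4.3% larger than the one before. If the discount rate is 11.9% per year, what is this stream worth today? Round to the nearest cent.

Value at end of year 3: C₁ / (r − g) = £14,900.00 / (0.119 − 0.043) = £196,052.6316
Discount to today: PV = £196,052.6316 / (1 + 0.119)^3 = £196,052.6316 / 1.401168 = £139,920.84

£139920.84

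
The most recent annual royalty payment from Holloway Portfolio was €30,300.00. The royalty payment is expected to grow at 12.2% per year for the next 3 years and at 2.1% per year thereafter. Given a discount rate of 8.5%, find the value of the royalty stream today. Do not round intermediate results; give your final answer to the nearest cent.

€631778.75

D_1 = 33996.60000
D_2 = 38144.18520
D_3 = 42797.77579
Terminal value at year 3: TV = D_3×(1+g_2)/(r−g_2) = 43696.52909/0.064 = 682758.26697
P_0 = D_1/(1+r)^1 + D_2/(1+r)^2 + D_3/(1+r)^3 + TV/(1+r)^3
    = 31333.27189 + 32401.77978 + 33506.72526 + 534536.97648 = 631778.75341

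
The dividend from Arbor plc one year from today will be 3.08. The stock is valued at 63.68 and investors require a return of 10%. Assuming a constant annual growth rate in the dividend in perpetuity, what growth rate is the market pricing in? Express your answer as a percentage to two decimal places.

P = D₁/(r−g) ⇒ g = r − D₁/P = 0.1 − 3.08/63.68 = 0.051633

5.16%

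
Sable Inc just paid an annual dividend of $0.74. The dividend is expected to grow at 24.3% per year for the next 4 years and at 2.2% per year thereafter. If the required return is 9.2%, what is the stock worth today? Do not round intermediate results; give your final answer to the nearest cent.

D_1 = 0.91982
D_2 = 1.14334
D_3 = 1.42117
D_4 = 1.76651
Terminal value at year 4: TV = D_4×(1+g_2)/(r−g_2) = 1.80537/0.07 = 25.79105
P_0 = D_1/(1+r)^1 + D_2/(1+r)^2 + D_3/(1+r)^3 + D_4/(1+r)^4 + TV/(1+r)^4
    = 0.84233 + 0.95880 + 1.09138 + 1.24230 + 18.13755 = 22.27235

$22.27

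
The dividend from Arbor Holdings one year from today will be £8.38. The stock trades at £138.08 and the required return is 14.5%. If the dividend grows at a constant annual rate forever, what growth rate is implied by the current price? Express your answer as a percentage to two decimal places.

P = D₁/(r−g) ⇒ g = r − D₁/P = 0.145 − £8.38/£138.08 = 0.084311

8.43%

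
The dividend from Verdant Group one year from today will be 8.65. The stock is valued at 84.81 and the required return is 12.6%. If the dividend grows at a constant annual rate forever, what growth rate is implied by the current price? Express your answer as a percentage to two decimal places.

P = D₁/(r−g) ⇒ g = r − D₁/P = 0.126 − 8.65/84.81 = 0.024007

2.40%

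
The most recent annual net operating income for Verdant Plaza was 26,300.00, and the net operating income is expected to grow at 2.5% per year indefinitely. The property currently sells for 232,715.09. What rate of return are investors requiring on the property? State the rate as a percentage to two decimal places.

D₁ = 26,300.00 × 1.025 = 26,957.5000
P = D₁/(r − g) ⇒ r = D₁/P + g = 26,957.5000/232,715.09 + 0.025 = 0.115839 + 0.025 = 0.140839

14.08%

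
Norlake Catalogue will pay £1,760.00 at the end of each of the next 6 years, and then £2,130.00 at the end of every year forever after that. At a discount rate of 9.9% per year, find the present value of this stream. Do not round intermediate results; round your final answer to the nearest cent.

PV of 6-year annuity: £1,760.00 × [1 − (1+0.099)^−6] / 0.099 = 7687.77424
Perpetuity value at year 6: £2,130.00 / 0.099 = 21515.15152
PV of perpetuity: 21515.15152 / (1+0.099)^6 = 12211.19747
Total PV = 7687.77424 + 12211.19747 = 19898.97170

£19898.97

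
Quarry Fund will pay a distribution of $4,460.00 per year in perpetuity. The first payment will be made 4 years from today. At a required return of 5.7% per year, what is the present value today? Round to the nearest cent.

$66257.50

Value at end of year 3: C / r = $4,460.00 / 0.057 = $78,245.6140
Discount to today: PV = $78,245.6140 / (1 + 0.057)^3 = $78,245.6140 / 1.180932 = $66,257.50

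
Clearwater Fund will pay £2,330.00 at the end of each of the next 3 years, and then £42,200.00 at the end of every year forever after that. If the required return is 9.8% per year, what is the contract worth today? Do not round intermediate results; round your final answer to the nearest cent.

£331111.30

PV of 3-year annuity: £2,330.00 × [1 − (1+0.098)^−3] / 0.098 = 5814.82815
Perpetuity value at year 3: £42,200.00 / 0.098 = 430612.24490
PV of perpetuity: 430612.24490 / (1+0.098)^3 = 325296.47332
Total PV = 5814.82815 + 325296.47332 = 331111.30146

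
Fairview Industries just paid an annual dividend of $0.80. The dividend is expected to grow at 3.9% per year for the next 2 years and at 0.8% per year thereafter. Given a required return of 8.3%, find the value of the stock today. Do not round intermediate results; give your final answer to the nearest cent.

D_1 = 0.83120
D_2 = 0.86362
Terminal value at year 2: TV = D_2×(1+g_2)/(r−g_2) = 0.87053/0.075 = 11.60701
P_0 = D_1/(1+r)^1 + D_2/(1+r)^2 + TV/(1+r)^2
    = 0.76750 + 0.73632 + 9.89609 = 11.39990

$11.40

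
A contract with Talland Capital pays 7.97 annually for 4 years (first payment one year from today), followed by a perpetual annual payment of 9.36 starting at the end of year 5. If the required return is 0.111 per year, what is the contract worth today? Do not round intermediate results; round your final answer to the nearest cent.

PV of 4-year annuity: 7.97 × [1 − (1+0.111)^−4] / 0.111 = 24.67379
Perpetuity value at year 4: 9.36 / 0.111 = 84.32432
PV of perpetuity: 84.32432 / (1+0.111)^4 = 55.34732
Total PV = 24.67379 + 55.34732 = 80.02112

80.02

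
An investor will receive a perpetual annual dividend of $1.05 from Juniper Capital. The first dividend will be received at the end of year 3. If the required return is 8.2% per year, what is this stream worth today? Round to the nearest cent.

$10.94

Value at end of year 2: C / r = $1.05 / 0.082 = $12.8049
Discount to today: PV = $12.8049 / (1 + 0.082)^2 = $12.8049 / 1.170724 = $10.94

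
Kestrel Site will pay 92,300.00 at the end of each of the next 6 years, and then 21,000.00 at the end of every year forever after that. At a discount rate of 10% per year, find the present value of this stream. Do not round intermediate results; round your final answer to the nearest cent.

PV of 6-year annuity: 92,300.00 × [1 − (1+0.1)^−6] / 0.1 = 401990.56256
Perpetuity value at year 6: 21,000.00 / 0.1 = 210000.00000
PV of perpetuity: 210000.00000 / (1+0.1)^6 = 118539.52531
Total PV = 401990.56256 + 118539.52531 = 520530.08787

520530.09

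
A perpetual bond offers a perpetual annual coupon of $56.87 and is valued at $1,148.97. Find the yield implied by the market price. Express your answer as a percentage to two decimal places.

P = C/r ⇒ r = C/P = $56.87/$1,148.97 = 0.049497

4.95%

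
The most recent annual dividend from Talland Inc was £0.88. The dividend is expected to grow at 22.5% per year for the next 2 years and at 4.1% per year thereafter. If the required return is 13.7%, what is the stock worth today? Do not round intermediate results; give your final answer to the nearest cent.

£13.05

D_1 = 1.07800
D_2 = 1.32055
Terminal value at year 2: TV = D_2×(1+g_2)/(r−g_2) = 1.37469/0.096 = 14.31971
P_0 = D_1/(1+r)^1 + D_2/(1+r)^2 + TV/(1+r)^2
    = 0.94811 + 1.02149 + 11.07678 = 13.04638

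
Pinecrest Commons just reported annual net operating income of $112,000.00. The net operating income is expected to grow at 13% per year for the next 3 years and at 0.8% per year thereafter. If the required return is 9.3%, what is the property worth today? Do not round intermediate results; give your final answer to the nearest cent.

$1826956.59

D_1 = 126560.00000
D_2 = 143012.80000
D_3 = 161604.46400
Terminal value at year 3: TV = D_3×(1+g_2)/(r−g_2) = 162897.29971/0.085 = 1916438.82014
P_0 = D_1/(1+r)^1 + D_2/(1+r)^2 + D_3/(1+r)^3 + TV/(1+r)^3
    = 115791.39982 + 119711.14528 + 123763.58112 + 1467690.46792 = 1826956.59414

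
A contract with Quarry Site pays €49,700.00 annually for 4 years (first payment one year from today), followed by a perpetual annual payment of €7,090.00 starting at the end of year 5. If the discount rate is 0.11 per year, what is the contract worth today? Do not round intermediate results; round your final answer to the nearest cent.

PV of 4-year annuity: €49,700.00 × [1 − (1+0.11)^−4] / 0.11 = 154191.55077
Perpetuity value at year 4: €7,090.00 / 0.11 = 64454.54545
PV of perpetuity: 64454.54545 / (1+0.11)^4 = 42458.20552
Total PV = 154191.55077 + 42458.20552 = 196649.75629

€196649.76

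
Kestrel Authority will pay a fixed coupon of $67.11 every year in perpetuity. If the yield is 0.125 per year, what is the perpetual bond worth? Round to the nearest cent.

$536.88

Level perpetuity: PV = C / r = $67.11 / 0.125 = $536.88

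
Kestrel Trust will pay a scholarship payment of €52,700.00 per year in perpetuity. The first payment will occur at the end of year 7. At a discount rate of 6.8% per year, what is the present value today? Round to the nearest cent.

€522244.87

Value at end of year 6: C / r = €52,700.00 / 0.068 = €775,000.0000
Discount to today: PV = €775,000.0000 / (1 + 0.068)^6 = €775,000.0000 / 1.483978 = €522,244.87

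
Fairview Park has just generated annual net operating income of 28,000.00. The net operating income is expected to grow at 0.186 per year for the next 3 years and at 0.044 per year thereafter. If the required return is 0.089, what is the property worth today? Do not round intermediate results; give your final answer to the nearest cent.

D_1 = 33208.00000
D_2 = 39384.68800
D_3 = 46710.23997
Terminal value at year 3: TV = D_3×(1+g_2)/(r−g_2) = 48765.49053/0.045 = 1083677.56726
P_0 = D_1/(1+r)^1 + D_2/(1+r)^2 + D_3/(1+r)^3 + TV/(1+r)^3
    = 30494.03122 + 33210.21215 + 36168.33022 + 839105.26104 = 938977.83463

938977.83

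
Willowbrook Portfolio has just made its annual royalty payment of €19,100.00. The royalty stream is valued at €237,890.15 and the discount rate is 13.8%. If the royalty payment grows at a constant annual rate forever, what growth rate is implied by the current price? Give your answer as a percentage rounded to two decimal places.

5.34%

P = D₀(1+g)/(r−g) ⇒ P(r−g) = D₀(1+g) ⇒ g(P+D₀) = P·r − D₀
g = (P·r − D₀)/(P + D₀) = (€237,890.15×0.138 − €19,100.00) / (€237,890.15 + €19,100.00) = 0.053422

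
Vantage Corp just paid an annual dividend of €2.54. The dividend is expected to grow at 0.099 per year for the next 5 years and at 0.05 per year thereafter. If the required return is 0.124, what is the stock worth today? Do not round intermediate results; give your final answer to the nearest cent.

D_1 = 2.79146
D_2 = 3.06781
D_3 = 3.37153
D_4 = 3.70531
D_5 = 4.07214
Terminal value at year 5: TV = D_5×(1+g_2)/(r−g_2) = 4.27574/0.074 = 57.78030
P_0 = D_1/(1+r)^1 + D_2/(1+r)^2 + D_3/(1+r)^3 + D_4/(1+r)^4 + D_5/(1+r)^5 + TV/(1+r)^5
    = 2.48351 + 2.42827 + 2.37426 + 2.32145 + 2.26982 + 32.20685 = 44.08414

€44.08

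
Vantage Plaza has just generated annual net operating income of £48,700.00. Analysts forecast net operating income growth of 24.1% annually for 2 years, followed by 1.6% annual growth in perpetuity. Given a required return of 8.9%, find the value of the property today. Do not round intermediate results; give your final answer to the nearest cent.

D_1 = 60436.70000
D_2 = 75001.94470
Terminal value at year 2: TV = D_2×(1+g_2)/(r−g_2) = 76201.97582/0.073 = 1043862.68240
P_0 = D_1/(1+r)^1 + D_2/(1+r)^2 + TV/(1+r)^2
    = 55497.42883 + 63243.62643 + 880212.66374 = 998953.71901

£998953.72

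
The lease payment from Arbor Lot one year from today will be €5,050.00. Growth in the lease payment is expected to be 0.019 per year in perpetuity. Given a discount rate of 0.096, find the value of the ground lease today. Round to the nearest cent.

Growing perpetuity: P = D₁ / (r − g) = €5,050.0000 / (0.096 − 0.019) = €65,584.42

€65584.42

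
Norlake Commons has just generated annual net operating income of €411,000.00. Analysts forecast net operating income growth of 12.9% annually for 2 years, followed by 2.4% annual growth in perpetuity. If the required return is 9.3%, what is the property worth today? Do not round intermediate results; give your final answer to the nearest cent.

€7370947.69

D_1 = 464019.00000
D_2 = 523877.45100
Terminal value at year 2: TV = D_2×(1+g_2)/(r−g_2) = 536450.50982/0.069 = 7774645.06991
P_0 = D_1/(1+r)^1 + D_2/(1+r)^2 + TV/(1+r)^2
    = 424537.05398 + 438519.97616 + 6507890.66070 = 7370947.69084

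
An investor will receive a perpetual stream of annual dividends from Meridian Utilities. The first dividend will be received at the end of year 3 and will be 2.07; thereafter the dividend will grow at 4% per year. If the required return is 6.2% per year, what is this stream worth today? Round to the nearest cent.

Value at end of year 2: C₁ / (r − g) = 2.07 / (0.062 − 0.04) = 94.0909
Discount to today: PV = 94.0909 / (1 + 0.062)^2 = 94.0909 / 1.127844 = 83.43

83.43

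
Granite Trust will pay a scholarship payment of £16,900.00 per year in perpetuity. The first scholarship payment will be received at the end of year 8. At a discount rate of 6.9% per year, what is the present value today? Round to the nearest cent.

£153530.15

Value at end of year 7: C / r = £16,900.00 / 0.069 = £244,927.5362
Discount to today: PV = £244,927.5362 / (1 + 0.069)^7 = £244,927.5362 / 1.595306 = £153,530.15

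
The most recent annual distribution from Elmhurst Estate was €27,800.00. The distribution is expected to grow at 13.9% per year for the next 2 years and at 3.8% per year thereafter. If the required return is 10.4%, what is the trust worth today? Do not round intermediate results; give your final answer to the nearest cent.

D_1 = 31664.20000
D_2 = 36065.52380
Terminal value at year 2: TV = D_2×(1+g_2)/(r−g_2) = 37436.01370/0.066 = 567212.32885
P_0 = D_1/(1+r)^1 + D_2/(1+r)^2 + TV/(1+r)^2
    = 28681.34058 + 29590.62221 + 465379.78567 = 523651.74846

€523651.75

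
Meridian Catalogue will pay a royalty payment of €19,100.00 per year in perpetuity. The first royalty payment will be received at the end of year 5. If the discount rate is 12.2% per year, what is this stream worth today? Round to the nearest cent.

€98787.53

Value at end of year 4: C / r = €19,100.00 / 0.122 = €156,557.3770
Discount to today: PV = €156,557.3770 / (1 + 0.122)^4 = €156,557.3770 / 1.584789 = €98,787.53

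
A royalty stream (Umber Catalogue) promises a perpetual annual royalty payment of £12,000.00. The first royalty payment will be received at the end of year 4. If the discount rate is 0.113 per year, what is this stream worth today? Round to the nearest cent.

£77022.45

Value at end of year 3: C / r = £12,000.00 / 0.113 = £106,194.6903
Discount to today: PV = £106,194.6903 / (1 + 0.113)^3 = £106,194.6903 / 1.378750 = £77,022.45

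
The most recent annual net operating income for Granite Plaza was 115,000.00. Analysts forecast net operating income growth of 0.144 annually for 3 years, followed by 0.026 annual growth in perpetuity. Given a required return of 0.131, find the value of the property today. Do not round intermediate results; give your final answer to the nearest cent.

1515902.13

D_1 = 131560.00000
D_2 = 150504.64000
D_3 = 172177.30816
Terminal value at year 3: TV = D_3×(1+g_2)/(r−g_2) = 176653.91817/0.105 = 1682418.26831
P_0 = D_1/(1+r)^1 + D_2/(1+r)^2 + D_3/(1+r)^3 + TV/(1+r)^3
    = 116321.83908 + 117658.87171 + 119011.27254 + 1162910.14880 = 1515902.13213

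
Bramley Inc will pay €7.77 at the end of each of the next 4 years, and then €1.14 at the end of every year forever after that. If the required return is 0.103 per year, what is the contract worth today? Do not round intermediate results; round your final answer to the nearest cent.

PV of 4-year annuity: €7.77 × [1 − (1+0.103)^−4] / 0.103 = 24.47075
Perpetuity value at year 4: €1.14 / 0.103 = 11.06796
PV of perpetuity: 11.06796 / (1+0.103)^4 = 7.47766
Total PV = 24.47075 + 7.47766 = 31.94841

€31.95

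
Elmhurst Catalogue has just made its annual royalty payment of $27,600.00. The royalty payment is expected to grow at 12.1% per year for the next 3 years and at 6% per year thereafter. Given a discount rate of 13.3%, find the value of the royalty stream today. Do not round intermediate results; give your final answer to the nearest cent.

D_1 = 30939.60000
D_2 = 34683.29160
D_3 = 38879.96988
Terminal value at year 3: TV = D_3×(1+g_2)/(r−g_2) = 41212.76808/0.073 = 564558.46680
P_0 = D_1/(1+r)^1 + D_2/(1+r)^2 + D_3/(1+r)^3 + TV/(1+r)^3
    = 27307.67873 + 27018.45354 + 26732.29163 + 388167.52225 = 469225.94614

$469225.95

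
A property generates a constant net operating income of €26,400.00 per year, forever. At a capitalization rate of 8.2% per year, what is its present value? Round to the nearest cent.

€321951.22

Level perpetuity: PV = C / r = €26,400.00 / 0.082 = €321,951.22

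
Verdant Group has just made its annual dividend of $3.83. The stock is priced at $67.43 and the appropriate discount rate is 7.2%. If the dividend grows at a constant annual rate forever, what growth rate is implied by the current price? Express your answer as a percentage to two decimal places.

P = D₀(1+g)/(r−g) ⇒ P(r−g) = D₀(1+g) ⇒ g(P+D₀) = P·r − D₀
g = (P·r − D₀)/(P + D₀) = ($67.43×0.072 − $3.83) / ($67.43 + $3.83) = 0.014383

1.44%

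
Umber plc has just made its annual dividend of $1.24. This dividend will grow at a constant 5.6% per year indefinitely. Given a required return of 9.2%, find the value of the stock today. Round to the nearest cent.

$36.37

D₁ = D₀ × (1 + g) = $1.24 × 1.056 = $1.3094
Growing perpetuity: P = D₁ / (r − g) = $1.3094 / (0.092 − 0.056) = $36.37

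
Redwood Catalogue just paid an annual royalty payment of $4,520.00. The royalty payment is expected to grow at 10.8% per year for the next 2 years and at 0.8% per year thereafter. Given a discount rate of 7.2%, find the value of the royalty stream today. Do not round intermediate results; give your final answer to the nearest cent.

$85552.17

D_1 = 5008.16000
D_2 = 5549.04128
Terminal value at year 2: TV = D_2×(1+g_2)/(r−g_2) = 5593.43361/0.064 = 87397.40016
P_0 = D_1/(1+r)^1 + D_2/(1+r)^2 + TV/(1+r)^2
    = 4671.79104 + 4828.67955 + 76051.70291 = 85552.17351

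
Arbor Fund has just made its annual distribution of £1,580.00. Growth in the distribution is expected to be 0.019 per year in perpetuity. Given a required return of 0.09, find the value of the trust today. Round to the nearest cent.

D₁ = D₀ × (1 + g) = £1,580.00 × 1.019 = £1,610.0200
Growing perpetuity: P = D₁ / (r − g) = £1,610.0200 / (0.09 − 0.019) = £22,676.34

£22676.34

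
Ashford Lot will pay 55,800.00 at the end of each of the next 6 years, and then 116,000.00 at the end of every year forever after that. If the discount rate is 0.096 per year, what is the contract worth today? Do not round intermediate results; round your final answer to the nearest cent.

PV of 6-year annuity: 55,800.00 × [1 − (1+0.096)^−6] / 0.096 = 245898.97275
Perpetuity value at year 6: 116,000.00 / 0.096 = 1208333.33333
PV of perpetuity: 1208333.33333 / (1+0.096)^6 = 697145.50467
Total PV = 245898.97275 + 697145.50467 = 943044.47742

943044.48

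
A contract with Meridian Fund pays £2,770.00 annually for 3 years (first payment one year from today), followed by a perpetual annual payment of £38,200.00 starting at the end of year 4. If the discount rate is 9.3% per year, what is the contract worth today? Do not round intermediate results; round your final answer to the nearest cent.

£321546.27

PV of 3-year annuity: £2,770.00 × [1 − (1+0.093)^−3] / 0.093 = 6974.36589
Perpetuity value at year 3: £38,200.00 / 0.093 = 410752.68817
PV of perpetuity: 410752.68817 / (1+0.093)^3 = 314571.90220
Total PV = 6974.36589 + 314571.90220 = 321546.26809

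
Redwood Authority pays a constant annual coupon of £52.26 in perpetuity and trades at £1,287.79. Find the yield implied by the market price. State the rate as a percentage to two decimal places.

4.06%

P = C/r ⇒ r = C/P = £52.26/£1,287.79 = 0.040581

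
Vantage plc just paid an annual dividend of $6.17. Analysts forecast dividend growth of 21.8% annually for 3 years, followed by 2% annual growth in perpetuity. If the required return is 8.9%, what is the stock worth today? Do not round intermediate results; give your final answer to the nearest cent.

$150.86

D_1 = 7.51506
D_2 = 9.15334
D_3 = 11.14877
Terminal value at year 3: TV = D_3×(1+g_2)/(r−g_2) = 11.37175/0.069 = 164.80793
P_0 = D_1/(1+r)^1 + D_2/(1+r)^2 + D_3/(1+r)^3 + TV/(1+r)^3
    = 6.90088 + 7.71834 + 8.63264 + 127.61287 = 150.86473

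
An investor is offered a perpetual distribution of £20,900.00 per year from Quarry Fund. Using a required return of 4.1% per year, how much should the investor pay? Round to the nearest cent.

£509756.10

Level perpetuity: PV = C / r = £20,900.00 / 0.041 = £509,756.10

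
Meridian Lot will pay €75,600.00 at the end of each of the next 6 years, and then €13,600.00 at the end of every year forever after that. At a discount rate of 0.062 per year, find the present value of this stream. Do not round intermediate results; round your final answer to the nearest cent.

€522322.55

PV of 6-year annuity: €75,600.00 × [1 − (1+0.062)^−6] / 0.062 = 369425.13869
Perpetuity value at year 6: €13,600.00 / 0.062 = 219354.83871
PV of perpetuity: 219354.83871 / (1+0.062)^6 = 152897.40635
Total PV = 369425.13869 + 152897.40635 = 522322.54504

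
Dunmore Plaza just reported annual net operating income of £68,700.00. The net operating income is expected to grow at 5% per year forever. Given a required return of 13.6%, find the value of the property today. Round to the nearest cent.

D₁ = D₀ × (1 + g) = £68,700.00 × 1.05 = £72,135.0000
Growing perpetuity: P = D₁ / (r − g) = £72,135.0000 / (0.136 − 0.05) = £838,779.07

£838779.07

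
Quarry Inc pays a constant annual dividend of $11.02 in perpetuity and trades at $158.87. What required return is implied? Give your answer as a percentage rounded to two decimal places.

6.94%

P = C/r ⇒ r = C/P = $11.02/$158.87 = 0.069365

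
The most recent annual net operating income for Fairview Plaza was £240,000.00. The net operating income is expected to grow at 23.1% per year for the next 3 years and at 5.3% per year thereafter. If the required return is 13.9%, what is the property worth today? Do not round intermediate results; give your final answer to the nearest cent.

£4552448.04

D_1 = 295440.00000
D_2 = 363686.64000
D_3 = 447698.25384
Terminal value at year 3: TV = D_3×(1+g_2)/(r−g_2) = 471426.26129/0.086 = 5481700.71272
P_0 = D_1/(1+r)^1 + D_2/(1+r)^2 + D_3/(1+r)^3 + TV/(1+r)^3
    = 259385.42581 + 280336.66302 + 302980.18628 + 3709745.76921 = 4552448.04432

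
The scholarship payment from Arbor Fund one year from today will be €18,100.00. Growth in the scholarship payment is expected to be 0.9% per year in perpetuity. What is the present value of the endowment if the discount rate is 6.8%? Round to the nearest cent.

€306779.66

Growing perpetuity: P = D₁ / (r − g) = €18,100.0000 / (0.068 − 0.009) = €306,779.66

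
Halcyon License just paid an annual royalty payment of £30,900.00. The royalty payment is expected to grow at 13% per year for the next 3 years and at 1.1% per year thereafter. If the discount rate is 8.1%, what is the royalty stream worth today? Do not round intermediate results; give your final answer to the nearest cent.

D_1 = 34917.00000
D_2 = 39456.21000
D_3 = 44585.51730
Terminal value at year 3: TV = D_3×(1+g_2)/(r−g_2) = 45075.95799/0.07 = 643942.25700
P_0 = D_1/(1+r)^1 + D_2/(1+r)^2 + D_3/(1+r)^3 + TV/(1+r)^3
    = 32300.64755 + 33764.78421 + 35295.28784 + 509764.80010 = 611125.51970

£611125.52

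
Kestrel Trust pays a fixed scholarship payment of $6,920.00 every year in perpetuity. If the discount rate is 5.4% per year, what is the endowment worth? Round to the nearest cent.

Level perpetuity: PV = C / r = $6,920.00 / 0.054 = $128,148.15

$128148.15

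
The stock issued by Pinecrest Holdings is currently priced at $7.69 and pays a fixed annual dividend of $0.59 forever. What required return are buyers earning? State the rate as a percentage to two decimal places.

7.67%

P = C/r ⇒ r = C/P = $0.59/$7.69 = 0.076723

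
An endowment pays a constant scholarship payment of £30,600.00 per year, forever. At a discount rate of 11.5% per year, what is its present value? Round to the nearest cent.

£266086.96

Level perpetuity: PV = C / r = £30,600.00 / 0.115 = £266,086.96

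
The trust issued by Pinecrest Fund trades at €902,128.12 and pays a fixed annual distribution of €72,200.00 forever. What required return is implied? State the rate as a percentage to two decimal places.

8.00%

P = C/r ⇒ r = C/P = €72,200.00/€902,128.12 = 0.080033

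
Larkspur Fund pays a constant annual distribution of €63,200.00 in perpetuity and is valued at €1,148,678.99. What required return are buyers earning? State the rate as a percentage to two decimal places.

5.50%

P = C/r ⇒ r = C/P = €63,200.00/€1,148,678.99 = 0.055020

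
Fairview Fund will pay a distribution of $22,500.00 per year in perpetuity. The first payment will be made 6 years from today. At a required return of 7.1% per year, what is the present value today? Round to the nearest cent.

$224893.45

Value at end of year 5: C / r = $22,500.00 / 0.071 = $316,901.4085
Discount to today: PV = $316,901.4085 / (1 + 0.071)^5 = $316,901.4085 / 1.409118 = $224,893.45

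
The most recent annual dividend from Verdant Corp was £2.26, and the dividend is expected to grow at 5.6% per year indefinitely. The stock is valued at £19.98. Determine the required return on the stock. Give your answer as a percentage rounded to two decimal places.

D₁ = £2.26 × 1.056 = £2.3866
P = D₁/(r − g) ⇒ r = D₁/P + g = £2.3866/£19.98 + 0.056 = 0.119447 + 0.056 = 0.175447

17.54%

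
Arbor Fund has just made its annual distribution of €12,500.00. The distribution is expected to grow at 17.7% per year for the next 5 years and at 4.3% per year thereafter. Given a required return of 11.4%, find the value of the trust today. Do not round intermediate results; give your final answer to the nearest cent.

D_1 = 14712.50000
D_2 = 17316.61250
D_3 = 20381.65291
D_4 = 23989.20548
D_5 = 28235.29485
Terminal value at year 5: TV = D_5×(1+g_2)/(r−g_2) = 29449.41253/0.071 = 414780.45811
P_0 = D_1/(1+r)^1 + D_2/(1+r)^2 + D_3/(1+r)^3 + D_4/(1+r)^4 + D_5/(1+r)^5 + TV/(1+r)^5
    = 13206.91203 + 13953.80203 + 14742.93087 + 15576.68728 + 16457.59509 + 241764.38982 = 315702.31711

€315702.32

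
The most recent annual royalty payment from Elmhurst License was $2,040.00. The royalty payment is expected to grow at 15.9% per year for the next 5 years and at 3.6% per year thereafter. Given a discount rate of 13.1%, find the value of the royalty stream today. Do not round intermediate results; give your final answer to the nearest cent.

$36123.34

D_1 = 2364.36000
D_2 = 2740.29324
D_3 = 3175.99987
D_4 = 3680.98384
D_5 = 4266.26027
Terminal value at year 5: TV = D_5×(1+g_2)/(r−g_2) = 4419.84564/0.095 = 46524.69100
P_0 = D_1/(1+r)^1 + D_2/(1+r)^2 + D_3/(1+r)^3 + D_4/(1+r)^4 + D_5/(1+r)^5 + TV/(1+r)^5
    = 2090.50398 + 2142.25828 + 2195.29385 + 2249.64241 + 2305.33648 + 25140.30098 = 36123.33598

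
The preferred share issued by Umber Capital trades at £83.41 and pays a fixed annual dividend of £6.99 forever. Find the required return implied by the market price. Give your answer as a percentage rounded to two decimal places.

P = C/r ⇒ r = C/P = £6.99/£83.41 = 0.083803

8.38%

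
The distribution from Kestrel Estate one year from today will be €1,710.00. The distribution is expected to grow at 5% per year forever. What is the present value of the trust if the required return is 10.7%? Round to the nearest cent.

€30000.00

Growing perpetuity: P = D₁ / (r − g) = €1,710.0000 / (0.107 − 0.05) = €30,000.00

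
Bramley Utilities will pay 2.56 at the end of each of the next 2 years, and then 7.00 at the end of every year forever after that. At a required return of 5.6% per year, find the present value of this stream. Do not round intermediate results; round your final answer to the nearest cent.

PV of 2-year annuity: 2.56 × [1 − (1+0.056)^−2] / 0.056 = 4.71993
Perpetuity value at year 2: 7.00 / 0.056 = 125.00000
PV of perpetuity: 125.00000 / (1+0.056)^2 = 112.09395
Total PV = 4.71993 + 112.09395 = 116.81388

116.81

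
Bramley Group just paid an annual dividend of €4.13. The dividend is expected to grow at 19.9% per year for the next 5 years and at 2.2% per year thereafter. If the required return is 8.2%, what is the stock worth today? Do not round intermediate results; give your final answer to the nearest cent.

D_1 = 4.95187
D_2 = 5.93729
D_3 = 7.11881
D_4 = 8.53546
D_5 = 10.23401
Terminal value at year 5: TV = D_5×(1+g_2)/(r−g_2) = 10.45916/0.06 = 174.31936
P_0 = D_1/(1+r)^1 + D_2/(1+r)^2 + D_3/(1+r)^3 + D_4/(1+r)^4 + D_5/(1+r)^5 + TV/(1+r)^5
    = 4.57659 + 5.07147 + 5.61986 + 6.22756 + 6.90096 + 117.54639 = 145.94284

€145.94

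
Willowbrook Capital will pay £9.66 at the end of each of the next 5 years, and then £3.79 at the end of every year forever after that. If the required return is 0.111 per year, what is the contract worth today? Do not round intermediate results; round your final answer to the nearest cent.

PV of 5-year annuity: £9.66 × [1 − (1+0.111)^−5] / 0.111 = 35.61274
Perpetuity value at year 5: £3.79 / 0.111 = 34.14414
PV of perpetuity: 34.14414 / (1+0.111)^5 = 20.17186
Total PV = 35.61274 + 20.17186 = 55.78460

£55.78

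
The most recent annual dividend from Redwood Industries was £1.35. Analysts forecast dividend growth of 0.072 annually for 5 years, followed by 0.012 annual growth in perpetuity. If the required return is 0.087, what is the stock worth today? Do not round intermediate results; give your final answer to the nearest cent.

D_1 = 1.44720
D_2 = 1.55140
D_3 = 1.66310
D_4 = 1.78284
D_5 = 1.91121
Terminal value at year 5: TV = D_5×(1+g_2)/(r−g_2) = 1.93414/0.075 = 25.78855
P_0 = D_1/(1+r)^1 + D_2/(1+r)^2 + D_3/(1+r)^3 + D_4/(1+r)^4 + D_5/(1+r)^5 + TV/(1+r)^5
    = 1.33137 + 1.31300 + 1.29488 + 1.27701 + 1.25939 + 16.99336 = 23.46901

£23.47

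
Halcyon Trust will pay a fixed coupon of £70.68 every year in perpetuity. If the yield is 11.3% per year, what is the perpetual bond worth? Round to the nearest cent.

Level perpetuity: PV = C / r = £70.68 / 0.113 = £625.49

£625.49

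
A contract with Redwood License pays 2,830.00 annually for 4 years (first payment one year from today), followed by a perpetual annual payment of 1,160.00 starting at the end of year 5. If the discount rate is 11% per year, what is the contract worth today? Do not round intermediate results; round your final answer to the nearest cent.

15726.54

PV of 4-year annuity: 2,830.00 × [1 − (1+0.11)^−4] / 0.11 = 8779.92130
Perpetuity value at year 4: 1,160.00 / 0.11 = 10545.45455
PV of perpetuity: 10545.45455 / (1+0.11)^4 = 6946.61755
Total PV = 8779.92130 + 6946.61755 = 15726.53885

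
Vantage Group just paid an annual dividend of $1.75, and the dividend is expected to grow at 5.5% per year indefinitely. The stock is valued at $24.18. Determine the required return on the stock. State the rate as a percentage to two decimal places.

D₁ = $1.75 × 1.055 = $1.8463
P = D₁/(r − g) ⇒ r = D₁/P + g = $1.8463/$24.18 + 0.055 = 0.076354 + 0.055 = 0.131354

13.14%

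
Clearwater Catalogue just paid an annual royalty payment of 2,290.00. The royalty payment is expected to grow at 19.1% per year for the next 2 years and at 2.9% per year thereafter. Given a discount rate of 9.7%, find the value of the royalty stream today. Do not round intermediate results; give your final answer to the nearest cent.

D_1 = 2727.39000
D_2 = 3248.32149
Terminal value at year 2: TV = D_2×(1+g_2)/(r−g_2) = 3342.52281/0.068 = 49154.74725
P_0 = D_1/(1+r)^1 + D_2/(1+r)^2 + TV/(1+r)^2
    = 2486.22607 + 2699.26641 + 40846.25198 = 46031.74446

46031.74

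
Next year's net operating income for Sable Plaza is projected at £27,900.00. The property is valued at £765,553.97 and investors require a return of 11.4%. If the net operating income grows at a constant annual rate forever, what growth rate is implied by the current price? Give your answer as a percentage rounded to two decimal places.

7.76%

P = D₁/(r−g) ⇒ g = r − D₁/P = 0.114 − £27,900.00/£765,553.97 = 0.077556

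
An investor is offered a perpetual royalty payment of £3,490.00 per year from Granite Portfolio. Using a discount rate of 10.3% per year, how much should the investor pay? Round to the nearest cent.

Level perpetuity: PV = C / r = £3,490.00 / 0.103 = £33,883.50

£33883.50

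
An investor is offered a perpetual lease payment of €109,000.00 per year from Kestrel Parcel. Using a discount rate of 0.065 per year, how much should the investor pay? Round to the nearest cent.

Level perpetuity: PV = C / r = €109,000.00 / 0.065 = €1,676,923.08

€1676923.08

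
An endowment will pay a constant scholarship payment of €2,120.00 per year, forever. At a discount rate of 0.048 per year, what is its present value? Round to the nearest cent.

Level perpetuity: PV = C / r = €2,120.00 / 0.048 = €44,166.67

€44166.67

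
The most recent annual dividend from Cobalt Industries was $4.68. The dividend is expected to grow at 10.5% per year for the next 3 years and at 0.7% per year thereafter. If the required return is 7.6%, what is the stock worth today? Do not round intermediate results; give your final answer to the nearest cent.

D_1 = 5.17140
D_2 = 5.71440
D_3 = 6.31441
Terminal value at year 3: TV = D_3×(1+g_2)/(r−g_2) = 6.35861/0.069 = 92.15376
P_0 = D_1/(1+r)^1 + D_2/(1+r)^2 + D_3/(1+r)^3 + TV/(1+r)^3
    = 4.80613 + 4.93567 + 5.06869 + 73.97351 = 88.78401

$88.78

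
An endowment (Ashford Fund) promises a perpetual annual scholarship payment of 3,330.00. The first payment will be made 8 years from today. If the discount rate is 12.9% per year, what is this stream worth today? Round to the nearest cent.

11040.71

Value at end of year 7: C / r = 3,330.00 / 0.129 = 25,813.9535
Discount to today: PV = 25,813.9535 / (1 + 0.129)^7 = 25,813.9535 / 2.338070 = 11,040.71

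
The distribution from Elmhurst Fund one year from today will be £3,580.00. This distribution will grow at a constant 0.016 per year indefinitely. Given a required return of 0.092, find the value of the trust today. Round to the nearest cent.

Growing perpetuity: P = D₁ / (r − g) = £3,580.0000 / (0.092 − 0.016) = £47,105.26

£47105.26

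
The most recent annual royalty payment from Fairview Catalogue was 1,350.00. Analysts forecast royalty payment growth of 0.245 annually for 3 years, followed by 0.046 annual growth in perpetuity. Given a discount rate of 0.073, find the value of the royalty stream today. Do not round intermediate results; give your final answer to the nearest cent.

87190.57

D_1 = 1680.75000
D_2 = 2092.53375
D_3 = 2605.20452
Terminal value at year 3: TV = D_3×(1+g_2)/(r−g_2) = 2725.04393/0.027 = 100927.55284
P_0 = D_1/(1+r)^1 + D_2/(1+r)^2 + D_3/(1+r)^3 + TV/(1+r)^3
    = 1566.40261 + 1817.49417 + 2108.83527 + 81697.84053 = 87190.57259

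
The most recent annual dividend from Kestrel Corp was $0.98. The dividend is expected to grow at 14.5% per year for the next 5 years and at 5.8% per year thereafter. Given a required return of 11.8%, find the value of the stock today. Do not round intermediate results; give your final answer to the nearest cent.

$24.74

D_1 = 1.12210
D_2 = 1.28480
D_3 = 1.47110
D_4 = 1.68441
D_5 = 1.92865
Terminal value at year 5: TV = D_5×(1+g_2)/(r−g_2) = 2.04051/0.06 = 34.00854
P_0 = D_1/(1+r)^1 + D_2/(1+r)^2 + D_3/(1+r)^3 + D_4/(1+r)^4 + D_5/(1+r)^5 + TV/(1+r)^5
    = 1.00367 + 1.02791 + 1.05273 + 1.07815 + 1.10419 + 19.47058 = 24.73723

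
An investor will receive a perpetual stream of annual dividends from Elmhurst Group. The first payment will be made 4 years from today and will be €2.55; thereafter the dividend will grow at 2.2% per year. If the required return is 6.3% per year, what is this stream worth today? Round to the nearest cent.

Value at end of year 3: C₁ / (r − g) = €2.55 / (0.063 − 0.022) = €62.1951
Discount to today: PV = €62.1951 / (1 + 0.063)^3 = €62.1951 / 1.201157 = €51.78

€51.78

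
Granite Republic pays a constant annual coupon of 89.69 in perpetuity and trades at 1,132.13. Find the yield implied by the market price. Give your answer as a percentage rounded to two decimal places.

P = C/r ⇒ r = C/P = 89.69/1,132.13 = 0.079222

7.92%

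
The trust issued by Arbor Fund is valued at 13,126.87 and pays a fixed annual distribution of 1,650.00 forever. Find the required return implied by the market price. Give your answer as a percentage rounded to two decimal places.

12.57%

P = C/r ⇒ r = C/P = 1,650.00/13,126.87 = 0.125696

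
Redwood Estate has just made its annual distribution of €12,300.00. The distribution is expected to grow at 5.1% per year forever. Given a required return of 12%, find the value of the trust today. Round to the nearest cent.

€187352.17

D₁ = D₀ × (1 + g) = €12,300.00 × 1.051 = €12,927.3000
Growing perpetuity: P = D₁ / (r − g) = €12,927.3000 / (0.12 − 0.051) = €187,352.17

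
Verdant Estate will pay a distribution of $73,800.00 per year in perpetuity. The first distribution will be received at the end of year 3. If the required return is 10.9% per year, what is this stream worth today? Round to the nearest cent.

$550511.98

Value at end of year 2: C / r = $73,800.00 / 0.109 = $677,064.2202
Discount to today: PV = $677,064.2202 / (1 + 0.109)^2 = $677,064.2202 / 1.229881 = $550,511.98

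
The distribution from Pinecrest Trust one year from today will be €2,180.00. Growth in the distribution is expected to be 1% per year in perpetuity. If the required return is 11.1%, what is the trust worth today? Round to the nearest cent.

€21584.16

Growing perpetuity: P = D₁ / (r − g) = €2,180.0000 / (0.111 − 0.01) = €21,584.16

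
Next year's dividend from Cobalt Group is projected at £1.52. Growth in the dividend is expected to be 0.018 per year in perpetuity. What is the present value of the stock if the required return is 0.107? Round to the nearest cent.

Growing perpetuity: P = D₁ / (r − g) = £1.5200 / (0.107 − 0.018) = £17.08

£17.08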